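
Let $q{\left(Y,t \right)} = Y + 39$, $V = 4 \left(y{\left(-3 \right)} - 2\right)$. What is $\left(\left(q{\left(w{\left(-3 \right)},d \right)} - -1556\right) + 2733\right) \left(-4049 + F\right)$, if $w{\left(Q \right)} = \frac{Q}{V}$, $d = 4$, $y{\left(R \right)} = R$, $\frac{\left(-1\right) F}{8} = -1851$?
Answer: $\frac{931331317}{20} \approx 4.6567 \cdot 10^{7}$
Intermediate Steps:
$F = 14808$ ($F = \left(-8\right) \left(-1851\right) = 14808$)
$V = -20$ ($V = 4 \left(-3 - 2\right) = 4 \left(-5\right) = -20$)
$w{\left(Q \right)} = - \frac{Q}{20}$ ($w{\left(Q \right)} = \frac{Q}{-20} = Q \left(- \frac{1}{20}\right) = - \frac{Q}{20}$)
$q{\left(Y,t \right)} = 39 + Y$
$\left(\left(q{\left(w{\left(-3 \right)},d \right)} - -1556\right) + 2733\right) \left(-4049 + F\right) = \left(\left(\left(39 - - \frac{3}{20}\right) - -1556\right) + 2733\right) \left(-4049 + 14808\right) = \left(\left(\left(39 + \frac{3}{20}\right) + 1556\right) + 2733\right) 10759 = \left(\left(\frac{783}{20} + 1556\right) + 2733\right) 10759 = \left(\frac{31903}{20} + 2733\right) 10759 = \frac{86563}{20} \cdot 10759 = \frac{931331317}{20}$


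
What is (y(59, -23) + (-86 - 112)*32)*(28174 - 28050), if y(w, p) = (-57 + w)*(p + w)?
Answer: -776736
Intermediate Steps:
(y(59, -23) + (-86 - 112)*32)*(28174 - 28050) = ((59**2 - 57*(-23) - 57*59 - 23*59) + (-86 - 112)*32)*(28174 - 28050) = ((3481 + 1311 - 3363 - 1357) - 198*32)*124 = (72 - 6336)*124 = -6264*124 = -776736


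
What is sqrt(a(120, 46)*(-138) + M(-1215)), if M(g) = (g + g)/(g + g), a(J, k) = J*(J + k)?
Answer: I*sqrt(2748959) ≈ 1658.0*I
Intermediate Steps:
M(g) = 1 (M(g) = (2*g)/((2*g)) = (2*g)*(1/(2*g)) = 1)
sqrt(a(120, 46)*(-138) + M(-1215)) = sqrt((120*(120 + 46))*(-138) + 1) = sqrt((120*166)*(-138) + 1) = sqrt(19920*(-138) + 1) = sqrt(-2748960 + 1) = sqrt(-2748959) = I*sqrt(2748959)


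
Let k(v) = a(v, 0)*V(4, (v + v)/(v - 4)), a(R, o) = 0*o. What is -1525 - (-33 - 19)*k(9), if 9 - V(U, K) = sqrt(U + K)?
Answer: -1525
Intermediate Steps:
a(R, o) = 0
V(U, K) = 9 - sqrt(K + U) (V(U, K) = 9 - sqrt(U + K) = 9 - sqrt(K + U))
k(v) = 0 (k(v) = 0*(9 - sqrt((v + v)/(v - 4) + 4)) = 0*(9 - sqrt((2*v)/(-4 + v) + 4)) = 0*(9 - sqrt(2*v/(-4 + v) + 4)) = 0*(9 - sqrt(4 + 2*v/(-4 + v))) = 0)
-1525 - (-33 - 19)*k(9) = -1525 - (-33 - 19)*0 = -1525 - (-52)*0 = -1525 - 1*0 = -1525 + 0 = -1525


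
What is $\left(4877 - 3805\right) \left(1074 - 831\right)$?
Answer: $260496$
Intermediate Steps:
$\left(4877 - 3805\right) \left(1074 - 831\right) = 1072 \cdot 243 = 260496$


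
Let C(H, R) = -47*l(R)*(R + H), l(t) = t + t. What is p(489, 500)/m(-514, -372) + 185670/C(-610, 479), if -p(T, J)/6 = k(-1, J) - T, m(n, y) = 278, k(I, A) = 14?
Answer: 4215518340/409939217 ≈ 10.283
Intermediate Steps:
l(t) = 2*t
C(H, R) = -94*R*(H + R) (C(H, R) = -47*2*R*(R + H) = -47*2*R*(H + R) = -94*R*(H + R))
p(T, J) = -84 + 6*T (p(T, J) = -6*(14 - T) = -84 + 6*T)
p(489, 500)/m(-514, -372) + 185670/C(-610, 479) = (-84 + 6*489)/278 + 185670/((-94*479*(-610 + 479))) = (-84 + 2934)*(1/278) + 185670/((-94*479*(-131))) = 2850*(1/278) + 185670/5898406 = 1425/139 + 185670*(1/5898406) = 1425/139 + 92835/2949203 = 4215518340/409939217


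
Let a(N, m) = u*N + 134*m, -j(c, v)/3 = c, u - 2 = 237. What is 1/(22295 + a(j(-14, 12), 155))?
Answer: 1/53103 ≈ 1.8831e-5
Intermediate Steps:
u = 239 (u = 2 + 237 = 239)
j(c, v) = -3*c
a(N, m) = 134*m + 239*N (a(N, m) = 239*N + 134*m = 134*m + 239*N)
1/(22295 + a(j(-14, 12), 155)) = 1/(22295 + (134*155 + 239*(-3*(-14)))) = 1/(22295 + (20770 + 239*42)) = 1/(22295 + (20770 + 10038)) = 1/(22295 + 30808) = 1/53103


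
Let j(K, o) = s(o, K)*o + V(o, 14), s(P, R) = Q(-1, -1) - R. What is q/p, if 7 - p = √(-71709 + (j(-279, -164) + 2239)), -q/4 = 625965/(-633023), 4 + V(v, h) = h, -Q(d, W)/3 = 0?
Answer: 3505404/14593079219 + 2003088*I*√7201/14593079219 ≈ 0.00024021 + 0.011648*I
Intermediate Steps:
Q(d, W) = 0 (Q(d, W) = -3*0 = 0)
V(v, h) = -4 + h
s(P, R) = -R (s(P, R) = 0 - R = -R)
j(K, o) = 10 - K*o (j(K, o) = (-K)*o + (-4 + 14) = -K*o + 10 = 10 - K*o)
q = 2503860/633023 (q = -2503860/(-633023) = -2503860*(-1)/633023 = -4*(-625965/633023) = 2503860/633023 ≈ 3.9554)
p = 7 - 4*I*√7201 (p = 7 - √(-71709 + ((10 - 1*(-279)*(-164)) + 2239)) = 7 - √(-71709 + ((10 - 45756) + 2239)) = 7 - √(-71709 + (-45746 + 2239)) = 7 - √(-71709 - 43507) = 7 - √(-115216) = 7 - 4*I*√7201 ≈ 7.0 - 339.44*I)
q/p = 2503860/(633023*(7 - 4*I*√7201))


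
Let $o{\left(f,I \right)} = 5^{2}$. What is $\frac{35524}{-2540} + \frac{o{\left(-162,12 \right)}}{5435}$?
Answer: $- \frac{9650472}{690245} \approx -13.981$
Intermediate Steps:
$o{\left(f,I \right)} = 25$
$\frac{35524}{-2540} + \frac{o{\left(-162,12 \right)}}{5435} = \frac{35524}{-2540} + \frac{25}{5435} = 35524 \left(- \frac{1}{2540}\right) + 25 \cdot \frac{1}{5435} = - \frac{8881}{635} + \frac{5}{1087} = - \frac{9650472}{690245}$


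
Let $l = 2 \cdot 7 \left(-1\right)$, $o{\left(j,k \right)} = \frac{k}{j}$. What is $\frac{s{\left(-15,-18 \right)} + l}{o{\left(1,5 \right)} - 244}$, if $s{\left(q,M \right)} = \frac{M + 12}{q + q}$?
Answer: $\frac{69}{1195} \approx 0.057741$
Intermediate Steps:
$s{\left(q,M \right)} = \frac{12 + M}{2 q}$
$l = -14$ ($l = 14 \left(-1\right) = -14$)
$\frac{s{\left(-15,-18 \right)} + l}{o{\left(1,5 \right)} - 244} = \frac{\frac{12 - 18}{2 \left(-15\right)} - 14}{\frac{5}{1} - 244} = \frac{\frac{1}{2} \left(- \frac{1}{15}\right) \left(-6\right) - 14}{5 \cdot 1 - 244} = \frac{\frac{1}{5} - 14}{5 - 244} = - \frac{69}{5 \left(-239\right)} = \left(- \frac{69}{5}\right) \left(- \frac{1}{239}\right) = \frac{69}{1195}$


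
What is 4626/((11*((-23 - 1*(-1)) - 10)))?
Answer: -2313/176 ≈ -13.142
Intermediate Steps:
4626/((11*((-23 - 1*(-1)) - 10))) = 4626/((11*((-23 + 1) - 10))) = 4626/((11*(-22 - 10))) = 4626/((11*(-32))) = 4626/(-352) = 4626*(-1/352) = -2313/176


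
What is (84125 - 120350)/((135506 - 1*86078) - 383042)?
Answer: 36225/333614 ≈ 0.10858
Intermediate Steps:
(84125 - 120350)/((135506 - 1*86078) - 383042) = -36225/((135506 - 86078) - 383042) = -36225/(49428 - 383042) = -36225/(-333614) = -36225*(-1/333614) = 36225/333614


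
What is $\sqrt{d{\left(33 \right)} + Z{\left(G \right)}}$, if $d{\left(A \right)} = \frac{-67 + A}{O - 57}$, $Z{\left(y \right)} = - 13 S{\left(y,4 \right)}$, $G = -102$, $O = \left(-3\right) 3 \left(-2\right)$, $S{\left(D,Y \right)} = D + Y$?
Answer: $\frac{2 \sqrt{484770}}{39} \approx 35.705$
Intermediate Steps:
$O = 18$ ($O = \left(-9\right) \left(-2\right) = 18$)
$Z{\left(y \right)} = -52 - 13 y$ ($Z{\left(y \right)} = - 13 \left(y + 4\right) = - 13 \left(4 + y\right) = -52 - 13 y$)
$d{\left(A \right)} = \frac{67}{39} - \frac{A}{39}$ ($d{\left(A \right)} = \frac{-67 + A}{18 - 57} = \frac{-67 + A}{-39} = \left(-67 + A\right) \left(- \frac{1}{39}\right) = \frac{67}{39} - \frac{A}{39}$)
$\sqrt{d{\left(33 \right)} + Z{\left(G \right)}} = \sqrt{\left(\frac{67}{39} - \frac{11}{13}\right) - -1274} = \sqrt{\left(\frac{67}{39} - \frac{11}{13}\right) + \left(-52 + 1326\right)} = \sqrt{\frac{34}{39} + 1274} = \sqrt{\frac{49720}{39}} = \frac{2 \sqrt{484770}}{39}$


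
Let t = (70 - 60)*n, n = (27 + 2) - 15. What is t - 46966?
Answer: -46826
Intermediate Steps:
n = 14 (n = 29 - 15 = 14)
t = 140 (t = (70 - 60)*14 = 10*14 = 140)
t - 46966 = 140 - 46966 = -46826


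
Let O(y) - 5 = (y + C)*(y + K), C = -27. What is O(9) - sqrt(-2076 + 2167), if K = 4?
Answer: -229 - sqrt(91) ≈ -238.54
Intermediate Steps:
O(y) = 5 + (-27 + y)*(4 + y) (O(y) = 5 + (y - 27)*(y + 4) = 5 + (-27 + y)*(4 + y))
O(9) - sqrt(-2076 + 2167) = (-103 + 9**2 - 23*9) - sqrt(-2076 + 2167) = (-103 + 81 - 207) - sqrt(91) = -229 - sqrt(91)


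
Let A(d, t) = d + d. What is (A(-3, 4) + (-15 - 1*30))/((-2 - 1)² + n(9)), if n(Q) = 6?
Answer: -17/5 ≈ -3.4000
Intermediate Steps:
A(d, t) = 2*d
(A(-3, 4) + (-15 - 1*30))/((-2 - 1)² + n(9)) = (2*(-3) + (-15 - 1*30))/((-2 - 1)² + 6) = (-6 + (-15 - 30))/((-3)² + 6) = (-6 - 45)/(9 + 6) = -51/15 = (1/15)*(-51) = -17/5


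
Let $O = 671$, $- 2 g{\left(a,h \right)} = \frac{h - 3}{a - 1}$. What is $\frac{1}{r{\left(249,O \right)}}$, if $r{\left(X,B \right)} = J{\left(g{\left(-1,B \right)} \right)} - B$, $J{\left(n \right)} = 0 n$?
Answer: $- \frac{1}{671} \approx -0.0014903$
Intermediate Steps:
$g{\left(a,h \right)} = - \frac{-3 + h}{2 \left(-1 + a\right)}$ ($g{\left(a,h \right)} = - \frac{\left(h - 3\right) \frac{1}{a - 1}}{2} = - \frac{\left(-3 + h\right) \frac{1}{-1 + a}}{2} = - \frac{\frac{1}{-1 + a} \left(-3 + h\right)}{2} = - \frac{-3 + h}{2 \left(-1 + a\right)}$)
$J{\left(n \right)} = 0$
$r{\left(X,B \right)} = - B$ ($r{\left(X,B \right)} = 0 - B = - B$)
$\frac{1}{r{\left(249,O \right)}} = \frac{1}{\left(-1\right) 671} = \frac{1}{-671} = - \frac{1}{671}$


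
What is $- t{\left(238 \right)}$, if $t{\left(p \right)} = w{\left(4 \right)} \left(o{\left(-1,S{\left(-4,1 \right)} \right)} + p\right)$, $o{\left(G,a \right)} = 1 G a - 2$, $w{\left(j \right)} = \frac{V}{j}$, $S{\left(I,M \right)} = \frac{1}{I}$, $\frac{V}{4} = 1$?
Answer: $- \frac{945}{4} \approx -236.25$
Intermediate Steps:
$V = 4$ ($V = 4 \cdot 1 = 4$)
$w{\left(j \right)} = \frac{4}{j}$
$o{\left(G,a \right)} = -2 + G a$ ($o{\left(G,a \right)} = G a - 2 = -2 + G a$)
$t{\left(p \right)} = - \frac{7}{4} + p$ ($t{\left(p \right)} = \frac{4}{4} \left(\left(-2 - \frac{1}{-4}\right) + p\right) = 4 \cdot \frac{1}{4} \left(\left(-2 - - \frac{1}{4}\right) + p\right) = 1 \left(\left(-2 + \frac{1}{4}\right) + p\right) = 1 \left(- \frac{7}{4} + p\right) = - \frac{7}{4} + p$)
$- t{\left(238 \right)} = - (- \frac{7}{4} + 238) = \left(-1\right) \frac{945}{4} = - \frac{945}{4}$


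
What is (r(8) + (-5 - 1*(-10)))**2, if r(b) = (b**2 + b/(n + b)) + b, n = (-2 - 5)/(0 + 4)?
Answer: 3829849/625 ≈ 6127.8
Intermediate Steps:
n = -7/4 ≈ -1.7500
r(b) = b + b**2 + b/(-7/4 + b) (r(b) = (b**2 + b/(-7/4 + b)) + b = b + b**2 + b/(-7/4 + b))
(r(8) + (-5 - 1*(-10)))**2 = (8*(-3 - 3*8 + 4*8**2)/(-7 + 4*8) + (-5 - 1*(-10)))**2 = (8*(-3 - 24 + 4*64)/(-7 + 32) + (-5 + 10))**2 = (8*(-3 - 24 + 256)/25 + 5)**2 = (8*(1/25)*229 + 5)**2 = (1832/25 + 5)**2 = (1957/25)**2 = 3829849/625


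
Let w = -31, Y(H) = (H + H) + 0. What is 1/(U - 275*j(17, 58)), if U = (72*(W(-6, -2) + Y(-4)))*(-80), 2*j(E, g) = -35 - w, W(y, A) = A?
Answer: 1/58150 ≈ 1.7197e-5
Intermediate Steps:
Y(H) = 2*H (Y(H) = 2*H + 0 = 2*H)
j(E, g) = -2 (j(E, g) = (-35 - 1*(-31))/2 = (-35 + 31)/2 = (1/2)*(-4) = -2)
U = 57600 (U = (72*(-2 + 2*(-4)))*(-80) = (72*(-2 - 8))*(-80) = (72*(-10))*(-80) = -720*(-80) = 57600)
1/(U - 275*j(17, 58)) = 1/(57600 - 275*(-2)) = 1/(57600 + 550) = 1/58150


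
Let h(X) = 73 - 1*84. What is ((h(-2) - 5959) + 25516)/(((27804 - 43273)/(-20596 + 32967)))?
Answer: -241803566/15469 ≈ -15632.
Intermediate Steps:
h(X) = -11 (h(X) = 73 - 84 = -11)
((h(-2) - 5959) + 25516)/(((27804 - 43273)/(-20596 + 32967))) = ((-11 - 5959) + 25516)/(((27804 - 43273)/(-20596 + 32967))) = (-5970 + 25516)/((-15469/12371)) = 19546/((-15469*1/12371)) = 19546/(-15469/12371) = 19546*(-12371/15469) = -241803566/15469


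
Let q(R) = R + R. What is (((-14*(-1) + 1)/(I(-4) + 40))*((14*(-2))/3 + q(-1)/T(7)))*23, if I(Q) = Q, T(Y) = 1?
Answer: -1955/18 ≈ -108.61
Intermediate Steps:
q(R) = 2*R
(((-14*(-1) + 1)/(I(-4) + 40))*((14*(-2))/3 + q(-1)/T(7)))*23 = (((-14*(-1) + 1)/(-4 + 40))*((14*(-2))/3 + (2*(-1))/1))*23 = (((14 + 1)/36)*(-28*1/3 - 2*1))*23 = ((15*(1/36))*(-28/3 - 2))*23 = ((5/12)*(-34/3))*23 = -85/18*23 = -1955/18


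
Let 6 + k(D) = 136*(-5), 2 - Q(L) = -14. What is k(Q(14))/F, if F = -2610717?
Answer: 686/2610717 ≈ 0.00026276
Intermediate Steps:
Q(L) = 16 (Q(L) = 2 - 1*(-14) = 2 + 14 = 16)
k(D) = -686 (k(D) = -6 + 136*(-5) = -6 - 680 = -686)
k(Q(14))/F = -686/(-2610717) = -686*(-1/2610717) = 686/2610717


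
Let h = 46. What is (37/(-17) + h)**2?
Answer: 555025/289 ≈ 1920.5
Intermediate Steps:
(37/(-17) + h)**2 = (37/(-17) + 46)**2 = (37*(-1/17) + 46)**2 = (-37/17 + 46)**2 = (745/17)**2 = 555025/289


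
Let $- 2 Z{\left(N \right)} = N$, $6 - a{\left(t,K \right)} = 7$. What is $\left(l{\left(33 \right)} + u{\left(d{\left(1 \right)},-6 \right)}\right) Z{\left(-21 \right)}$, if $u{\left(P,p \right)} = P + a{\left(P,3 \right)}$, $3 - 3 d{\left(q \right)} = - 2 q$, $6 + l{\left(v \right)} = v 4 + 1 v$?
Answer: $\frac{3353}{2} \approx 1676.5$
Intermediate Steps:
$a{\left(t,K \right)} = -1$ ($a{\left(t,K \right)} = 6 - 7 = -1$)
$Z{\left(N \right)} = - \frac{N}{2}$
$l{\left(v \right)} = -6 + 5 v$ ($l{\left(v \right)} = -6 + \left(v 4 + 1 v\right) = -6 + \left(4 v + v\right) = -6 + 5 v$)
$d{\left(q \right)} = 1 + \frac{2 q}{3}$ ($d{\left(q \right)} = 1 - \frac{\left(-2\right) q}{3} = 1 + \frac{2 q}{3}$)
$u{\left(P,p \right)} = -1 + P$ ($u{\left(P,p \right)} = P - 1 = -1 + P$)
$\left(l{\left(33 \right)} + u{\left(d{\left(1 \right)},-6 \right)}\right) Z{\left(-21 \right)} = \left(\left(-6 + 5 \cdot 33\right) + \left(-1 + \left(1 + \frac{2}{3} \cdot 1\right)\right)\right) \left(\left(- \frac{1}{2}\right) \left(-21\right)\right) = \left(\left(-6 + 165\right) + \left(-1 + \left(1 + \frac{2}{3}\right)\right)\right) \frac{21}{2} = \left(159 + \left(-1 + \frac{5}{3}\right)\right) \frac{21}{2} = \left(159 + \frac{2}{3}\right) \frac{21}{2} = \frac{479}{3} \cdot \frac{21}{2} = \frac{3353}{2}$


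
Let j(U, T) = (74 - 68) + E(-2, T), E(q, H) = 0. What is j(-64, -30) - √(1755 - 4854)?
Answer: 6 - I*√3099 ≈ 6.0 - 55.669*I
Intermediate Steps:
j(U, T) = 6 (j(U, T) = (74 - 68) + 0 = 6 + 0 = 6)
j(-64, -30) - √(1755 - 4854) = 6 - √(1755 - 4854) = 6 - √(-3099) = 6 - I*√3099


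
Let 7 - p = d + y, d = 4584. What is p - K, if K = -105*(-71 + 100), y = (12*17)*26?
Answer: -6836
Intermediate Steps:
y = 5304 (y = 204*26 = 5304)
p = -9881 (p = 7 - (4584 + 5304) = 7 - 1*9888 = 7 - 9888 = -9881)
K = -3045 (K = -105*29 = -3045)
p - K = -9881 - 1*(-3045) = -9881 + 3045 = -6836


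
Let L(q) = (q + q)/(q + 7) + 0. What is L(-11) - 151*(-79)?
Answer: 23869/2 ≈ 11935.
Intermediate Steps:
L(q) = 2*q/(7 + q) (L(q) = (2*q)/(7 + q) + 0 = 2*q/(7 + q) + 0 = 2*q/(7 + q))
L(-11) - 151*(-79) = 2*(-11)/(7 - 11) - 151*(-79) = 2*(-11)/(-4) + 11929 = 2*(-11)*(-¼) + 11929 = 11/2 + 11929 = 23869/2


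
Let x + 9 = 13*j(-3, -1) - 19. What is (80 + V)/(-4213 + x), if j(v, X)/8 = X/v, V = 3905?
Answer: -11955/12619 ≈ -0.94738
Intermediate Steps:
j(v, X) = 8*X/v (j(v, X) = 8*(X/v) = 8*X/v)
x = 20/3 (x = -9 + (13*(8*(-1)/(-3)) - 19) = -9 + (13*(8*(-1)*(-1/3)) - 19) = -9 + (13*(8/3) - 19) = -9 + (104/3 - 19) = -9 + 47/3 = 20/3 ≈ 6.6667)
(80 + V)/(-4213 + x) = (80 + 3905)/(-4213 + 20/3) = 3985/(-12619/3) = 3985*(-3/12619) = -11955/12619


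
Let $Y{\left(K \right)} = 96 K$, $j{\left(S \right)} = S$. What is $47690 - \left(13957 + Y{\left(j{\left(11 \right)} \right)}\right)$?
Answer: $32677$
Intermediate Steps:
$47690 - \left(13957 + Y{\left(j{\left(11 \right)} \right)}\right) = 47690 - \left(13957 + 96 \cdot 11\right) = 47690 - 15013 = 32677$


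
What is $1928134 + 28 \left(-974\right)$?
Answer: $1900862$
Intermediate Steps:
$1928134 + 28 \left(-974\right) = 1928134 - 27272 = 1900862$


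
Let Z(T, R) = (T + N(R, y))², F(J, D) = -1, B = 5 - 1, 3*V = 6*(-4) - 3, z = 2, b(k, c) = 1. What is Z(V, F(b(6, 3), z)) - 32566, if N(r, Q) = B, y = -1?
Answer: -32541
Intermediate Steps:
V = -9 (V = (6*(-4) - 3)/3 = (-24 - 3)/3 = (⅓)*(-27) = -9)
B = 4
N(r, Q) = 4
Z(T, R) = (4 + T)² (Z(T, R) = (T + 4)² = (4 + T)²)
Z(V, F(b(6, 3), z)) - 32566 = (4 - 9)² - 32566 = (-5)² - 32566 = 25 - 32566 = -32541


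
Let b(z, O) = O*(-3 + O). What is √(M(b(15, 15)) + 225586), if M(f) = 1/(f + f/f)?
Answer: √7390423127/181 ≈ 474.96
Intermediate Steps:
M(f) = 1/(1 + f) (M(f) = 1/(f + 1) = 1/(1 + f))
√(M(b(15, 15)) + 225586) = √(1/(1 + 15*(-3 + 15)) + 225586) = √(1/(1 + 15*12) + 225586) = √(1/(1 + 180) + 225586) = √(1/181 + 225586) = √(40831067/181) = √7390423127/181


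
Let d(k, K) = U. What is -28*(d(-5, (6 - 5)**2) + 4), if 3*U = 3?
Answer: -140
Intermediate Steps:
U = 1 (U = (1/3)*3 = 1)
d(k, K) = 1
-28*(d(-5, (6 - 5)**2) + 4) = -28*(1 + 4) = -28*5 = -140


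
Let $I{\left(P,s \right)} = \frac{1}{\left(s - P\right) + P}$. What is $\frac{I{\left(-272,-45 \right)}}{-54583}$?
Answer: $\frac{1}{2456235} \approx 4.0713 \cdot 10^{-7}$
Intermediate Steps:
$I{\left(P,s \right)} = \frac{1}{s}$
$\frac{I{\left(-272,-45 \right)}}{-54583} = \frac{1}{\left(-45\right) \left(-54583\right)} = \left(- \frac{1}{45}\right) \left(- \frac{1}{54583}\right) = \frac{1}{2456235}$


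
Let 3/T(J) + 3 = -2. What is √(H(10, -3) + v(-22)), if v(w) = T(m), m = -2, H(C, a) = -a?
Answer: 2*√15/5 ≈ 1.5492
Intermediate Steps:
T(J) = -⅗ (T(J) = 3/(-3 - 2) = 3/(-5) = 3*(-⅕) = -⅗)
v(w) = -⅗
√(H(10, -3) + v(-22)) = √(-1*(-3) - ⅗) = √(3 - ⅗) = √(12/5) = 2*√15/5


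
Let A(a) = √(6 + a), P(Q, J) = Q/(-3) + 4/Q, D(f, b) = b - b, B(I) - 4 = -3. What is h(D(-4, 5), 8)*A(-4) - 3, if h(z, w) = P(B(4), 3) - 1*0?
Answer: -3 + 11*√2/3 ≈ 2.1855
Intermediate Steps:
B(I) = 1 (B(I) = 4 - 3 = 1)
D(f, b) = 0
P(Q, J) = 4/Q - Q/3 (P(Q, J) = Q*(-⅓) + 4/Q = -Q/3 + 4/Q = 4/Q - Q/3)
h(z, w) = 11/3 (h(z, w) = (4/1 - ⅓*1) - 1*0 = (4*1 - ⅓) + 0 = (4 - ⅓) + 0 = 11/3 + 0 = 11/3)
h(D(-4, 5), 8)*A(-4) - 3 = 11*√(6 - 4)/3 - 3 = 11*√2/3 - 3 = -3 + 11*√2/3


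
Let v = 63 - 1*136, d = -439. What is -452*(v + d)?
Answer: 231424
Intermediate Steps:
v = -73 (v = 63 - 136 = -73)
-452*(v + d) = -452*(-73 - 439) = -452*(-512) = 231424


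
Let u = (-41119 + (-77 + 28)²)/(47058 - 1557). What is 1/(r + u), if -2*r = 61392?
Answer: -15167/465579138 ≈ -3.2577e-5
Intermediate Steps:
r = -30696 (r = -½*61392 = -30696)
u = -12906/15167 (u = (-41119 + (-49)²)/45501 = (-41119 + 2401)*(1/45501) = -38718*1/45501 = -12906/15167 ≈ -0.85093)
1/(r + u) = 1/(-30696 - 12906/15167) = 1/(-465579138/15167) = -15167/465579138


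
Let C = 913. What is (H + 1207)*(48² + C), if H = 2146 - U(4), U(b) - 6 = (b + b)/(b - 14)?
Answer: 53849363/5 ≈ 1.0770e+7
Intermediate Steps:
U(b) = 6 + 2*b/(-14 + b) (U(b) = 6 + (b + b)/(b - 14) = 6 + (2*b)/(-14 + b) = 6 + 2*b/(-14 + b))
H = 10704/5 (H = 2146 - 4*(-21 + 2*4)/(-14 + 4) = 2146 - 4*(-21 + 8)/(-10) = 2146 - 4*(-1)*(-13)/10 = 2146 - 1*26/5 = 2146 - 26/5 = 10704/5 ≈ 2140.8)
(H + 1207)*(48² + C) = (10704/5 + 1207)*(48² + 913) = 16739*(2304 + 913)/5 = (16739/5)*3217 = 53849363/5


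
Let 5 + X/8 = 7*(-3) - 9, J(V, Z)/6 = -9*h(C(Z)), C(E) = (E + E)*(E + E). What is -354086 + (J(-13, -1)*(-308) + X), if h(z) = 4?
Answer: -287838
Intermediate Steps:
C(E) = 4*E² (C(E) = (2*E)*(2*E) = 4*E²)
J(V, Z) = -216 (J(V, Z) = 6*(-9*4) = 6*(-36) = -216)
X = -280 (X = -40 + 8*(7*(-3) - 9) = -40 + 8*(-21 - 9) = -40 + 8*(-30) = -40 - 240 = -280)
-354086 + (J(-13, -1)*(-308) + X) = -354086 + (-216*(-308) - 280) = -354086 + (66528 - 280) = -354086 + 66248 = -287838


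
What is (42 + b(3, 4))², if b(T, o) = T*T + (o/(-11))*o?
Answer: 297025/121 ≈ 2454.8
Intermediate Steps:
b(T, o) = T² - o²/11 (b(T, o) = T² + (o*(-1/11))*o = T² + (-o/11)*o = T² - o²/11)
(42 + b(3, 4))² = (42 + (3² - 1/11*4²))² = (42 + (9 - 1/11*16))² = (42 + (9 - 16/11))² = (42 + 83/11)² = (545/11)² = 297025/121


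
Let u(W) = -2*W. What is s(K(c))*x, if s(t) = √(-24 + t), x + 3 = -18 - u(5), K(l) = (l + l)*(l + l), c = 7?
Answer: -22*√43 ≈ -144.26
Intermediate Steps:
K(l) = 4*l² (K(l) = (2*l)*(2*l) = 4*l²)
x = -11 (x = -3 + (-18 - (-2)*5) = -3 + (-18 - 1*(-10)) = -3 + (-18 + 10) = -3 - 8 = -11)
s(K(c))*x = √(-24 + 4*7²)*(-11) = √(-24 + 4*49)*(-11) = √(-24 + 196)*(-11) = √172*(-11) = (2*√43)*(-11) = -22*√43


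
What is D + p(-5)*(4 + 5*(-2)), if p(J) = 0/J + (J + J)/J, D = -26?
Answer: -38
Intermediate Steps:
p(J) = 2 (p(J) = 0 + (2*J)/J = 0 + 2 = 2)
D + p(-5)*(4 + 5*(-2)) = -26 + 2*(4 + 5*(-2)) = -26 + 2*(4 - 10) = -26 + 2*(-6) = -26 - 12 = -38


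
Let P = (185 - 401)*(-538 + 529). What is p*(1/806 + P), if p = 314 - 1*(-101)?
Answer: 650248975/806 ≈ 8.0676e+5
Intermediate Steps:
p = 415 (p = 314 + 101 = 415)
P = 1944 (P = -216*(-9) = 1944)
p*(1/806 + P) = 415*(1/806 + 1944) = 415*(1566865/806) = 650248975/806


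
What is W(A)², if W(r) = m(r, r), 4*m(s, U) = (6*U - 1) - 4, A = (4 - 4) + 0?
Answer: 25/16 ≈ 1.5625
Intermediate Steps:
A = 0 (A = 0 + 0 = 0)
m(s, U) = -5/4 + 3*U/2 (m(s, U) = ((6*U - 1) - 4)/4 = ((-1 + 6*U) - 4)/4 = (-5 + 6*U)/4 = -5/4 + 3*U/2)
W(r) = -5/4 + 3*r/2
W(A)² = (-5/4 + (3/2)*0)² = (-5/4 + 0)² = (-5/4)² = 25/16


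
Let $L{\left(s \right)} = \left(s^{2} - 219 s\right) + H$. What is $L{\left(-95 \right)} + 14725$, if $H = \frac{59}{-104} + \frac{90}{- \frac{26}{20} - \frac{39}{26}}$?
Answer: $\frac{32412227}{728} \approx 44522.0$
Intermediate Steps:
$H = - \frac{23813}{728}$ ($H = 59 \left(- \frac{1}{104}\right) + \frac{90}{\left(-26\right) \frac{1}{20} - \frac{3}{2}} = - \frac{59}{104} + \frac{90}{- \frac{13}{10} - \frac{3}{2}} = - \frac{59}{104} + \frac{90}{- \frac{14}{5}} = - \frac{59}{104} + 90 \left(- \frac{5}{14}\right) = - \frac{59}{104} - \frac{225}{7} = - \frac{23813}{728} \approx -32.71$)
$L{\left(s \right)} = - \frac{23813}{728} + s^{2} - 219 s$ ($L{\left(s \right)} = \left(s^{2} - 219 s\right) - \frac{23813}{728} = - \frac{23813}{728} + s^{2} - 219 s$)
$L{\left(-95 \right)} + 14725 = \left(- \frac{23813}{728} + \left(-95\right)^{2} - -20805\right) + 14725 = \left(- \frac{23813}{728} + 9025 + 20805\right) + 14725 = \frac{21692427}{728} + 14725 = \frac{32412227}{728}$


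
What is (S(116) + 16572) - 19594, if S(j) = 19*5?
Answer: -2927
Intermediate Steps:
S(j) = 95
(S(116) + 16572) - 19594 = (95 + 16572) - 19594 = 16667 - 19594 = -2927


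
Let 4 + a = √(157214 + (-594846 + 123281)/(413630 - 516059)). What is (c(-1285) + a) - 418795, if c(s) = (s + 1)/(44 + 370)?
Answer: -28897345/69 + √183276714686351/34143 ≈ -4.1841e+5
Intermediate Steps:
a = -4 + √183276714686351/34143 (a = -4 + √(157214 + (-594846 + 123281)/(413630 - 516059)) = -4 + √(157214 - 471565/(-102429)) = -4 + √(157214 - 471565*(-1/102429)) = -4 + √(157214 + 471565/102429) = -4 + √(16103744371/102429) = -4 + √183276714686351/34143 ≈ 392.51)
c(s) = 1/414 + s/414 (c(s) = (1 + s)/414 = (1 + s)*(1/414) = 1/414 + s/414)
(c(-1285) + a) - 418795 = ((1/414 + (1/414)*(-1285)) + (-4 + √183276714686351/34143)) - 418795 = ((1/414 - 1285/414) + (-4 + √183276714686351/34143)) - 418795 = (-214/69 + (-4 + √183276714686351/34143)) - 418795 = (-490/69 + √183276714686351/34143) - 418795 = -28897345/69 + √183276714686351/34143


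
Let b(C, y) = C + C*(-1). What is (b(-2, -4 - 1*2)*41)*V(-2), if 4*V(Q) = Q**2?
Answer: 0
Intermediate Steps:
b(C, y) = 0 (b(C, y) = C - C = 0)
V(Q) = Q**2/4
(b(-2, -4 - 1*2)*41)*V(-2) = (0*41)*((1/4)*(-2)**2) = 0*((1/4)*4) = 0*1 = 0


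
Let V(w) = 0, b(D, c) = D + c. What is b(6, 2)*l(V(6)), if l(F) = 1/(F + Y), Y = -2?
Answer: -4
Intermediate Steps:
l(F) = 1/(-2 + F) (l(F) = 1/(F - 2) = 1/(-2 + F))
b(6, 2)*l(V(6)) = (6 + 2)/(-2 + 0) = 8/(-2) = 8*(-½) = -4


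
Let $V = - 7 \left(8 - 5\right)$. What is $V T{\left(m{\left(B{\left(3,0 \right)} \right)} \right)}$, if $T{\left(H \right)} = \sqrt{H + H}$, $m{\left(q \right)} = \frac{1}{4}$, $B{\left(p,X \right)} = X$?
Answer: $- \frac{21 \sqrt{2}}{2} \approx -14.849$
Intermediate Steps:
$m{\left(q \right)} = \frac{1}{4}$
$V = -21$ ($V = \left(-7\right) 3 = -21$)
$T{\left(H \right)} = \sqrt{2} \sqrt{H}$ ($T{\left(H \right)} = \sqrt{2 H} = \sqrt{2} \sqrt{H}$)
$V T{\left(m{\left(B{\left(3,0 \right)} \right)} \right)} = - 21 \frac{\sqrt{2}}{2} = - \frac{21 \sqrt{2}}{2}$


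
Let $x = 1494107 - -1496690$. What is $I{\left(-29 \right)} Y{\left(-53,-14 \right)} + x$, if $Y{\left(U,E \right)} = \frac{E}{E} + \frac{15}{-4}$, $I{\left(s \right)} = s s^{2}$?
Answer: $\frac{12231467}{4} \approx 3.0579 \cdot 10^{6}$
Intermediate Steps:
$x = 2990797$ ($x = 1494107 + 1496690 = 2990797$)
$I{\left(s \right)} = s^{3}$
$Y{\left(U,E \right)} = - \frac{11}{4}$ ($Y{\left(U,E \right)} = 1 + 15 \left(- \frac{1}{4}\right) = 1 - \frac{15}{4} = - \frac{11}{4}$)
$I{\left(-29 \right)} Y{\left(-53,-14 \right)} + x = \left(-29\right)^{3} \left(- \frac{11}{4}\right) + 2990797 = \left(-24389\right) \left(- \frac{11}{4}\right) + 2990797 = \frac{268279}{4} + 2990797 = \frac{12231467}{4}$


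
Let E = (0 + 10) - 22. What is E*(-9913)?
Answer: 118956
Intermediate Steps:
E = -12 (E = 10 - 22 = -12)
E*(-9913) = -12*(-9913) = 118956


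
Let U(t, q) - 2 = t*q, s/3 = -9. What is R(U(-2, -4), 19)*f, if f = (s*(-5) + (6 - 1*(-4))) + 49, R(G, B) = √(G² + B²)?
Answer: 194*√461 ≈ 4165.4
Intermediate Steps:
s = -27 (s = 3*(-9) = -27)
U(t, q) = 2 + q*t (U(t, q) = 2 + t*q = 2 + q*t)
R(G, B) = √(B² + G²)
f = 194 (f = (-27*(-5) + (6 - 1*(-4))) + 49 = (135 + (6 + 4)) + 49 = (135 + 10) + 49 = 145 + 49 = 194)
R(U(-2, -4), 19)*f = √(19² + (2 - 4*(-2))²)*194 = √(361 + (2 + 8)²)*194 = √(361 + 10²)*194 = √(361 + 100)*194 = √461*194 = 194*√461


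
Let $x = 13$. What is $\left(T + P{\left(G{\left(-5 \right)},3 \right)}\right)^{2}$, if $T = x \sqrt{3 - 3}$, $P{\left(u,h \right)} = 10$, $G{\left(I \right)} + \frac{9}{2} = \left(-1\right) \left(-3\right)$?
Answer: $100$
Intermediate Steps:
$G{\left(I \right)} = - \frac{3}{2}$ ($G{\left(I \right)} = - \frac{9}{2} - -3 = - \frac{9}{2} + 3 = - \frac{3}{2}$)
$T = 0$ ($T = 13 \sqrt{3 - 3} = 13 \sqrt{0} = 13 \cdot 0 = 0$)
$\left(T + P{\left(G{\left(-5 \right)},3 \right)}\right)^{2} = \left(0 + 10\right)^{2} = 10^{2} = 100$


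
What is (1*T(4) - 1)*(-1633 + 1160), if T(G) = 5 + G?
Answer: -3784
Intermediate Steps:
(1*T(4) - 1)*(-1633 + 1160) = (1*(5 + 4) - 1)*(-1633 + 1160) = (1*9 - 1)*(-473) = (9 - 1)*(-473) = 8*(-473) = -3784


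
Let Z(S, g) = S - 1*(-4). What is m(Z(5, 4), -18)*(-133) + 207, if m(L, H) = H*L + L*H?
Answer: 43299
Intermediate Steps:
Z(S, g) = 4 + S (Z(S, g) = S + 4 = 4 + S)
m(L, H) = 2*H*L (m(L, H) = H*L + H*L = 2*H*L)
m(Z(5, 4), -18)*(-133) + 207 = (2*(-18)*(4 + 5))*(-133) + 207 = (2*(-18)*9)*(-133) + 207 = -324*(-133) + 207 = 43092 + 207 = 43299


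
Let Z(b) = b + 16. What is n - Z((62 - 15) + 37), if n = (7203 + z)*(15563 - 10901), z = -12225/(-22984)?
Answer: 385933143187/11492 ≈ 3.3583e+7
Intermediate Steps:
z = 12225/22984 (z = -12225*(-1/22984) = 12225/22984 ≈ 0.53189)
Z(b) = 16 + b
n = 385934292387/11492 (n = (7203 + 12225/22984)*(15563 - 10901) = (165565977/22984)*4662 = 385934292387/11492 ≈ 3.3583e+7)
n - Z((62 - 15) + 37) = 385934292387/11492 - (16 + ((62 - 15) + 37)) = 385934292387/11492 - (16 + (47 + 37)) = 385934292387/11492 - (16 + 84) = 385934292387/11492 - 1*100 = 385934292387/11492 - 100 = 385933143187/11492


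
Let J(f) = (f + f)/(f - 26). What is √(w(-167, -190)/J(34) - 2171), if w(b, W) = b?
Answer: I*√633097/17 ≈ 46.804*I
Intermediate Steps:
J(f) = 2*f/(-26 + f) (J(f) = (2*f)/(-26 + f) = 2*f/(-26 + f))
√(w(-167, -190)/J(34) - 2171) = √(-167/(2*34/(-26 + 34)) - 2171) = √(-167/(2*34/8) - 2171) = √(-167/(2*34*(⅛)) - 2171) = √(-167/17/2 - 2171) = √(-167*2/17 - 2171) = √(-334/17 - 2171) = √(-37241/17) = I*√633097/17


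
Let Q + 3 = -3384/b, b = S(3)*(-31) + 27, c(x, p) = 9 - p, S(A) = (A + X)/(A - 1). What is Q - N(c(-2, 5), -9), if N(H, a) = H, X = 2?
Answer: 6061/101 ≈ 60.010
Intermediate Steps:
S(A) = (2 + A)/(-1 + A) (S(A) = (A + 2)/(A - 1) = (2 + A)/(-1 + A))
b = -101/2 (b = ((2 + 3)/(-1 + 3))*(-31) + 27 = (5/2)*(-31) + 27 = -155/2 + 27 = -101/2 ≈ -50.500)
Q = 6465/101 (Q = -3 - 3384/(-101/2) = -3 - 3384*(-2/101) = -3 + 6768/101 = 6465/101 ≈ 64.010)
Q - N(c(-2, 5), -9) = 6465/101 - (9 - 1*5) = 6465/101 - (9 - 5) = 6465/101 - 1*4 = 6465/101 - 4 = 6061/101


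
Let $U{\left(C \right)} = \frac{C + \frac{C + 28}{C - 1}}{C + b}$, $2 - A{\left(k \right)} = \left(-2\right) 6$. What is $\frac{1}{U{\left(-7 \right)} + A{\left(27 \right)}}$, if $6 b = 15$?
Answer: $\frac{36}{581} \approx 0.061962$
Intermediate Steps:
$b = \frac{5}{2}$ ($b = \frac{1}{6} \cdot 15 = \frac{5}{2} \approx 2.5$)
$A{\left(k \right)} = 14$ ($A{\left(k \right)} = 2 - \left(-2\right) 6 = 2 - -12 = 2 + 12 = 14$)
$U{\left(C \right)} = \frac{C + \frac{28 + C}{-1 + C}}{\frac{5}{2} + C}$ ($U{\left(C \right)} = \frac{C + \frac{C + 28}{C - 1}}{C + \frac{5}{2}} = \frac{C + \frac{28 + C}{-1 + C}}{\frac{5}{2} + C}$)
$\frac{1}{U{\left(-7 \right)} + A{\left(27 \right)}} = \frac{1}{\frac{2 \left(28 + \left(-7\right)^{2}\right)}{-5 + 2 \left(-7\right)^{2} + 3 \left(-7\right)} + 14} = \frac{1}{\frac{2 \left(28 + 49\right)}{-5 + 2 \cdot 49 - 21} + 14} = \frac{1}{2 \frac{1}{-5 + 98 - 21} \cdot 77 + 14} = \frac{1}{2 \cdot \frac{1}{72} \cdot 77 + 14} = \frac{1}{\frac{77}{36} + 14} = \frac{1}{\frac{581}{36}} = \frac{36}{581}$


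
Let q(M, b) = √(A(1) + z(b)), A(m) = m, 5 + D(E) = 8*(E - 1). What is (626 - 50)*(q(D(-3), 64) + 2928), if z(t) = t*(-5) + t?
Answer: 1686528 + 576*I*√255 ≈ 1.6865e+6 + 9198.0*I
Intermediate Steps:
D(E) = -13 + 8*E (D(E) = -5 + 8*(E - 1) = -5 + 8*(-1 + E) = -5 + (-8 + 8*E) = -13 + 8*E)
z(t) = -4*t (z(t) = -5*t + t = -4*t)
q(M, b) = √(1 - 4*b)
(626 - 50)*(q(D(-3), 64) + 2928) = (626 - 50)*(√(1 - 4*64) + 2928) = 576*(√(1 - 256) + 2928) = 576*(√(-255) + 2928) = 576*(I*√255 + 2928) = 576*(2928 + I*√255) = 1686528 + 576*I*√255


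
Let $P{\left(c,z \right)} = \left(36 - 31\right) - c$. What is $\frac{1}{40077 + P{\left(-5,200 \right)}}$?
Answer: $\frac{1}{40087} \approx 2.4946 \cdot 10^{-5}$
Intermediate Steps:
$P{\left(c,z \right)} = 5 - c$
$\frac{1}{40077 + P{\left(-5,200 \right)}} = \frac{1}{40077 + \left(5 - -5\right)} = \frac{1}{40077 + \left(5 + 5\right)} = \frac{1}{40077 + 10} = \frac{1}{40087}$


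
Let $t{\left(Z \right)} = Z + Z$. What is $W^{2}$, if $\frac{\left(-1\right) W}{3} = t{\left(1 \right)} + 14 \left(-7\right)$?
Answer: $82944$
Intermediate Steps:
$t{\left(Z \right)} = 2 Z$
$W = 288$ ($W = - 3 \left(2 \cdot 1 + 14 \left(-7\right)\right) = - 3 \left(2 - 98\right) = \left(-3\right) \left(-96\right) = 288$)
$W^{2} = 288^{2} = 82944$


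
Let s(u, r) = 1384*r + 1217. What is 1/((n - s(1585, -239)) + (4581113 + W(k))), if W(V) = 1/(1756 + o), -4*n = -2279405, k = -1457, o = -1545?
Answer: 844/4625561627 ≈ 1.8246e-7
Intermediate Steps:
s(u, r) = 1217 + 1384*r
n = 2279405/4 (n = -¼*(-2279405) = 2279405/4 ≈ 5.6985e+5)
W(V) = 1/211 (W(V) = 1/(1756 - 1545) = 1/211)
1/((n - s(1585, -239)) + (4581113 + W(k))) = 1/((2279405/4 - (1217 + 1384*(-239))) + (4581113 + 1/211)) = 1/((2279405/4 - (1217 - 330776)) + 966614844/211) = 1/((2279405/4 - 1*(-329559)) + 966614844/211) = 1/((2279405/4 + 329559) + 966614844/211) = 1/(3597641/4 + 966614844/211) = 1/(4625561627/844) = 844/4625561627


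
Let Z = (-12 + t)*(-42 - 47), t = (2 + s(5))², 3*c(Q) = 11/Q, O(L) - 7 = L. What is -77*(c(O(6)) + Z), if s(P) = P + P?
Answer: 35278397/39 ≈ 9.0457e+5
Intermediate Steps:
s(P) = 2*P
O(L) = 7 + L
c(Q) = 11/(3*Q) (c(Q) = (11/Q)/3 = 11/(3*Q))
t = 144 (t = (2 + 2*5)² = (2 + 10)² = 12² = 144)
Z = -11748 (Z = (-12 + 144)*(-42 - 47) = 132*(-89) = -11748)
-77*(c(O(6)) + Z) = -77*(11/(3*(7 + 6)) - 11748) = -77*((11/3)/13 - 11748) = -77*((11/3)*(1/13) - 11748) = -77*(11/39 - 11748) = -77*(-458161/39) = 35278397/39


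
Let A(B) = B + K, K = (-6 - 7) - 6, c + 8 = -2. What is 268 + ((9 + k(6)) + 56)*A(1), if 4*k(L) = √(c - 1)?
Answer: -902 - 9*I*√11/2 ≈ -902.0 - 14.925*I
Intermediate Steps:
c = -10 (c = -8 - 2 = -10)
K = -19 (K = -13 - 6 = -19)
k(L) = I*√11/4 (k(L) = √(-10 - 1)/4 = √(-11)/4 = (I*√11)/4 = I*√11/4)
A(B) = -19 + B (A(B) = B - 19 = -19 + B)
268 + ((9 + k(6)) + 56)*A(1) = 268 + ((9 + I*√11/4) + 56)*(-19 + 1) = 268 + (65 + I*√11/4)*(-18) = 268 + (-1170 - 9*I*√11/2) = -902 - 9*I*√11/2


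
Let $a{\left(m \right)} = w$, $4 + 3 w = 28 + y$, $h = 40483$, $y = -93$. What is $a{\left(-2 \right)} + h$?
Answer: $40460$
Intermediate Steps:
$w = -23$ ($w = - \frac{4}{3} + \frac{28 - 93}{3} = - \frac{4}{3} + \frac{1}{3} \left(-65\right) = - \frac{4}{3} - \frac{65}{3} = -23$)
$a{\left(m \right)} = -23$
$a{\left(-2 \right)} + h = -23 + 40483 = 40460$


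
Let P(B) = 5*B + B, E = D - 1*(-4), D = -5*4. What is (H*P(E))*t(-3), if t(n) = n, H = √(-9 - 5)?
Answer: 288*I*√14 ≈ 1077.6*I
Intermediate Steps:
H = I*√14 (H = √(-14) = I*√14 ≈ 3.7417*I)
D = -20
E = -16 (E = -20 - 1*(-4) = -20 + 4 = -16)
P(B) = 6*B
(H*P(E))*t(-3) = ((I*√14)*(6*(-16)))*(-3) = ((I*√14)*(-96))*(-3) = -96*I*√14*(-3) = 288*I*√14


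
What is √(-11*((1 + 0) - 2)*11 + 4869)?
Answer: √4990 ≈ 70.640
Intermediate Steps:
√(-11*((1 + 0) - 2)*11 + 4869) = √(-11*(1 - 2)*11 + 4869) = √(-11*(-1)*11 + 4869) = √(11*11 + 4869) = √(121 + 4869) = √4990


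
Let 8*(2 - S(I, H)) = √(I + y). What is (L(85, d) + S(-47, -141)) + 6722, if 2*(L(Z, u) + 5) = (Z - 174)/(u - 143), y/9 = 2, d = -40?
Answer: 2459243/366 - I*√29/8 ≈ 6719.2 - 0.67315*I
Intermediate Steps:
y = 18 (y = 9*2 = 18)
S(I, H) = 2 - √(18 + I)/8 (S(I, H) = 2 - √(I + 18)/8 = 2 - √(18 + I)/8)
L(Z, u) = -5 + (-174 + Z)/(2*(-143 + u)) (L(Z, u) = -5 + ((Z - 174)/(u - 143))/2 = -5 + ((-174 + Z)/(-143 + u))/2 = -5 + (-174 + Z)/(2*(-143 + u)))
(L(85, d) + S(-47, -141)) + 6722 = ((1256 + 85 - 10*(-40))/(2*(-143 - 40)) + (2 - √(18 - 47)/8)) + 6722 = ((½)*(1256 + 85 + 400)/(-183) + (2 - I*√29/8)) + 6722 = ((½)*(-1/183)*1741 + (2 - I*√29/8)) + 6722 = (-1741/366 + (2 - I*√29/8)) + 6722 = (-1009/366 - I*√29/8) + 6722 = 2459243/366 - I*√29/8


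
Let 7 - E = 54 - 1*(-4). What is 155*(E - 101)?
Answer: -23560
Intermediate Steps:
E = -51 (E = 7 - (54 - 1*(-4)) = 7 - (54 + 4) = 7 - 1*58 = 7 - 58 = -51)
155*(E - 101) = 155*(-51 - 101) = 155*(-152) = -23560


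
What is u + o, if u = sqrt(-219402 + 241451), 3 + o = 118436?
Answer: 118433 + sqrt(22049) ≈ 1.1858e+5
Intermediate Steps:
o = 118433 (o = -3 + 118436 = 118433)
u = sqrt(22049) ≈ 148.49
u + o = sqrt(22049) + 118433 = 118433 + sqrt(22049)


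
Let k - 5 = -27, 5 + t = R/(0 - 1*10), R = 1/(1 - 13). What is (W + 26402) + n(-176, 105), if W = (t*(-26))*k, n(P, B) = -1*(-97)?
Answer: 709313/30 ≈ 23644.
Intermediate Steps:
R = -1/12 (R = 1/(-12) = -1/12 ≈ -0.083333)
t = -599/120 (t = -5 - 1/(12*(0 - 1*10)) = -5 - 1/(12*(0 - 10)) = -5 - 1/12/(-10) = -5 - 1/12*(-1/10) = -5 + 1/120 = -599/120 ≈ -4.9917)
k = -22 (k = 5 - 27 = -22)
n(P, B) = 97
W = -85657/30 (W = -599/120*(-26)*(-22) = (7787/60)*(-22) = -85657/30 ≈ -2855.2)
(W + 26402) + n(-176, 105) = (-85657/30 + 26402) + 97 = 706403/30 + 97 = 709313/30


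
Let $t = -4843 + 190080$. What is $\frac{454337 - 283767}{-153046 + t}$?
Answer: $\frac{170570}{32191} \approx 5.2987$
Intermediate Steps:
$t = 185237$
$\frac{454337 - 283767}{-153046 + t} = \frac{454337 - 283767}{-153046 + 185237} = \frac{170570}{32191}$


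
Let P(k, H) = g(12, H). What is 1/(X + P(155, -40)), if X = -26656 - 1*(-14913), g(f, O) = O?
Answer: -1/11783 ≈ -8.4868e-5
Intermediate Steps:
P(k, H) = H
X = -11743 (X = -26656 + 14913 = -11743)
1/(X + P(155, -40)) = 1/(-11743 - 40) = 1/(-11783) = -1/11783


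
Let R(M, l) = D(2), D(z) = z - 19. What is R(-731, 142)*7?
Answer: -119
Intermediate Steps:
D(z) = -19 + z
R(M, l) = -17 (R(M, l) = -19 + 2 = -17)
R(-731, 142)*7 = -17*7 = -119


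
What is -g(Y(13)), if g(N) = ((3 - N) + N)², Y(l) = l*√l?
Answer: -9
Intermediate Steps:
Y(l) = l^(3/2)
g(N) = 9 (g(N) = 3² = 9)
-g(Y(13)) = -1*9 = -9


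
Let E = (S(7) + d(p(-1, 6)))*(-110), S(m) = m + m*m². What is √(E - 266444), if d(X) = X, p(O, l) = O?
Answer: I*√304834 ≈ 552.12*I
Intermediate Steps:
S(m) = m + m³
E = -38390 (E = ((7 + 7³) - 1)*(-110) = ((7 + 343) - 1)*(-110) = (350 - 1)*(-110) = 349*(-110) = -38390)
√(E - 266444) = √(-38390 - 266444) = √(-304834) = I*√304834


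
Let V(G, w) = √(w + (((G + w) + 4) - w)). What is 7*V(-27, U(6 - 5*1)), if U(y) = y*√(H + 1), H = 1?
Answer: 7*√(-23 + √2) ≈ 32.522*I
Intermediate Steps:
U(y) = y*√2 (U(y) = y*√(1 + 1) = y*√2)
V(G, w) = √(4 + G + w) (V(G, w) = √(w + ((4 + G + w) - w)) = √(w + (4 + G)) = √(4 + G + w))
7*V(-27, U(6 - 5*1)) = 7*√(4 - 27 + (6 - 5*1)*√2) = 7*√(4 - 27 + (6 - 5)*√2) = 7*√(4 - 27 + 1*√2) = 7*√(4 - 27 + √2) = 7*√(-23 + √2)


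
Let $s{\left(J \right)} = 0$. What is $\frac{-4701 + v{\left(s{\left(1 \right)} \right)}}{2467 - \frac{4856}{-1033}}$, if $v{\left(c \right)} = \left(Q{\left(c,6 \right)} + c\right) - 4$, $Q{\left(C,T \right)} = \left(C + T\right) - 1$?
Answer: $- \frac{4855100}{2553267} \approx -1.9015$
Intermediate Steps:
$Q{\left(C,T \right)} = -1 + C + T$
$v{\left(c \right)} = 1 + 2 c$ ($v{\left(c \right)} = \left(\left(-1 + c + 6\right) + c\right) - 4 = \left(\left(5 + c\right) + c\right) - 4 = \left(5 + 2 c\right) - 4 = 1 + 2 c$)
$\frac{-4701 + v{\left(s{\left(1 \right)} \right)}}{2467 - \frac{4856}{-1033}} = \frac{-4701 + \left(1 + 2 \cdot 0\right)}{2467 - \frac{4856}{-1033}} = \frac{-4701 + \left(1 + 0\right)}{2467 - - \frac{4856}{1033}} = \frac{-4701 + 1}{2467 + \frac{4856}{1033}} = - \frac{4700}{\frac{2553267}{1033}} = \left(-4700\right) \frac{1033}{2553267} = - \frac{4855100}{2553267}$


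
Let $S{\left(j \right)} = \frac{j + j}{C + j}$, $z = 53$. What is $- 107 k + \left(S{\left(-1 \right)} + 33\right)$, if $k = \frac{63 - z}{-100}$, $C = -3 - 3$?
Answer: $\frac{3079}{70} \approx 43.986$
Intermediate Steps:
$C = -6$
$S{\left(j \right)} = \frac{2 j}{-6 + j}$ ($S{\left(j \right)} = \frac{j + j}{-6 + j} = \frac{2 j}{-6 + j}$)
$k = - \frac{1}{10}$ ($k = \frac{63 - 53}{-100} = \left(63 - 53\right) \left(- \frac{1}{100}\right) = 10 \left(- \frac{1}{100}\right) = - \frac{1}{10} \approx -0.1$)
$- 107 k + \left(S{\left(-1 \right)} + 33\right) = \left(-107\right) \left(- \frac{1}{10}\right) + \left(2 \left(-1\right) \frac{1}{-6 - 1} + 33\right) = \frac{107}{10} + \left(2 \left(-1\right) \frac{1}{-7} + 33\right) = \frac{107}{10} + \left(2 \left(-1\right) \left(- \frac{1}{7}\right) + 33\right) = \frac{107}{10} + \left(\frac{2}{7} + 33\right) = \frac{107}{10} + \frac{233}{7} = \frac{3079}{70}$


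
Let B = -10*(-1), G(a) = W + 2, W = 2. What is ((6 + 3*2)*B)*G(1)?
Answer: 480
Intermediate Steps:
G(a) = 4 (G(a) = 2 + 2 = 4)
B = 10
((6 + 3*2)*B)*G(1) = ((6 + 3*2)*10)*4 = ((6 + 6)*10)*4 = (12*10)*4 = 120*4 = 480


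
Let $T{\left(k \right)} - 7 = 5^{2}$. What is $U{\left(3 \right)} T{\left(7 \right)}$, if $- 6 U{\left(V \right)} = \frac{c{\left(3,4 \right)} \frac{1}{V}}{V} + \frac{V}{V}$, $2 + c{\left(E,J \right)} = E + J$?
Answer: $- \frac{224}{27} \approx -8.2963$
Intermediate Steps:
$c{\left(E,J \right)} = -2 + E + J$ ($c{\left(E,J \right)} = -2 + \left(E + J\right) = -2 + E + J$)
$T{\left(k \right)} = 32$ ($T{\left(k \right)} = 7 + 5^{2} = 7 + 25 = 32$)
$U{\left(V \right)} = - \frac{1}{6} - \frac{5}{6 V^{2}}$ ($U{\left(V \right)} = - \frac{\frac{\left(-2 + 3 + 4\right) \frac{1}{V}}{V} + \frac{V}{V}}{6} = - \frac{\frac{5 \frac{1}{V}}{V} + 1}{6} = - \frac{\frac{5}{V^{2}} + 1}{6} = - \frac{1 + \frac{5}{V^{2}}}{6} = - \frac{1}{6} - \frac{5}{6 V^{2}}$)
$U{\left(3 \right)} T{\left(7 \right)} = \frac{-5 - 3^{2}}{6 \cdot 9} \cdot 32 = \frac{1}{6} \cdot \frac{1}{9} \left(-5 - 9\right) 32 = \frac{1}{6} \cdot \frac{1}{9} \left(-14\right) 32 = \left(- \frac{7}{27}\right) 32 = - \frac{224}{27}$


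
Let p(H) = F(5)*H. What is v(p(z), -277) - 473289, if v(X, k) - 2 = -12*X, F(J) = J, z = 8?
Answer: -473767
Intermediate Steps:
p(H) = 5*H
v(X, k) = 2 - 12*X
v(p(z), -277) - 473289 = (2 - 60*8) - 473289 = (2 - 12*40) - 473289 = (2 - 480) - 473289 = -478 - 473289 = -473767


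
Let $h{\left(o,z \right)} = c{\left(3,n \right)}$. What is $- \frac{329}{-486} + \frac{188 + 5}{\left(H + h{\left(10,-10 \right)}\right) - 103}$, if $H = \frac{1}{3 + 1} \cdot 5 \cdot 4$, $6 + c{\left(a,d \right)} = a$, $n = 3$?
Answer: $- \frac{60569}{49086} \approx -1.2339$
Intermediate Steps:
$c{\left(a,d \right)} = -6 + a$
$h{\left(o,z \right)} = -3$ ($h{\left(o,z \right)} = -6 + 3 = -3$)
$H = 5$ ($H = \frac{1}{4} \cdot 5 \cdot 4 = \frac{5}{4} \cdot 4 = 5$)
$- \frac{329}{-486} + \frac{188 + 5}{\left(H + h{\left(10,-10 \right)}\right) - 103} = - \frac{329}{-486} + \frac{188 + 5}{\left(5 - 3\right) - 103} = \left(-329\right) \left(- \frac{1}{486}\right) + \frac{193}{2 - 103} = \frac{329}{486} + \frac{193}{-101} = \frac{329}{486} + 193 \left(- \frac{1}{101}\right) = \frac{329}{486} - \frac{193}{101} = - \frac{60569}{49086}$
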